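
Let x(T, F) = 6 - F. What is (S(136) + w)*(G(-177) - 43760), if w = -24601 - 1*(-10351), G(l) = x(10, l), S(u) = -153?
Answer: 627639531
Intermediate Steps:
G(l) = 6 - l
w = -14250 (w = -24601 + 10351 = -14250)
(S(136) + w)*(G(-177) - 43760) = (-153 - 14250)*((6 - 1*(-177)) - 43760) = -14403*((6 + 177) - 43760) = -14403*(183 - 43760) = -14403*(-43577) = 627639531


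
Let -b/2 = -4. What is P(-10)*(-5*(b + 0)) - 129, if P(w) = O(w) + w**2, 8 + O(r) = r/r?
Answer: -3849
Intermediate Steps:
b = 8 (b = -2*(-4) = 8)
O(r) = -7 (O(r) = -8 + r/r = -8 + 1 = -7)
P(w) = -7 + w**2
P(-10)*(-5*(b + 0)) - 129 = (-7 + (-10)**2)*(-5*(8 + 0)) - 129 = (-7 + 100)*(-5*8) - 129 = 93*(-40) - 129 = -3720 - 129 = -3849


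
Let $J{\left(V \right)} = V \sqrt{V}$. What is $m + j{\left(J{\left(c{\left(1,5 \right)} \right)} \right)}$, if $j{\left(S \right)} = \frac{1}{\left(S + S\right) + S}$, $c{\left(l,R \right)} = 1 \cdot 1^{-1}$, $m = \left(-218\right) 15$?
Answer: $- \frac{9809}{3} \approx -3269.7$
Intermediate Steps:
$m = -3270$
$c{\left(l,R \right)} = 1$ ($c{\left(l,R \right)} = 1 \cdot 1 = 1$)
$J{\left(V \right)} = V^{\frac{3}{2}}$
$j{\left(S \right)} = \frac{1}{3 S}$ ($j{\left(S \right)} = \frac{1}{2 S + S} = \frac{1}{3 S}$)
$m + j{\left(J{\left(c{\left(1,5 \right)} \right)} \right)} = -3270 + \frac{1}{3 \cdot 1^{\frac{3}{2}}} = -3270 + \frac{1}{3 \cdot 1} = -3270 + \frac{1}{3} \cdot 1 = -3270 + \frac{1}{3} = - \frac{9809}{3}$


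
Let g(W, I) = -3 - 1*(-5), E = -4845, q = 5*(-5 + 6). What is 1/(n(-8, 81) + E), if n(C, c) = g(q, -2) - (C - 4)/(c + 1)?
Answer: -41/198557 ≈ -0.00020649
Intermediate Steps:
q = 5 (q = 5*1 = 5)
g(W, I) = 2 (g(W, I) = -3 + 5 = 2)
n(C, c) = 2 - (-4 + C)/(1 + c) (n(C, c) = 2 - (C - 4)/(c + 1) = 2 - (-4 + C)/(1 + c))
1/(n(-8, 81) + E) = 1/((6 - 1*(-8) + 2*81)/(1 + 81) - 4845) = 1/((6 + 8 + 162)/82 - 4845) = 1/((1/82)*176 - 4845) = 1/(88/41 - 4845) = 1/(-198557/41) = -41/198557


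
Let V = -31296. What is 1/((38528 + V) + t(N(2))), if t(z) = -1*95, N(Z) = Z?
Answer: 1/7137 ≈ 0.00014011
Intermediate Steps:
t(z) = -95
1/((38528 + V) + t(N(2))) = 1/((38528 - 31296) - 95) = 1/(7232 - 95) = 1/7137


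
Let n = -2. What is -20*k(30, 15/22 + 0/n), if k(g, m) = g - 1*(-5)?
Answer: -700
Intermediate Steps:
k(g, m) = 5 + g (k(g, m) = g + 5 = 5 + g)
-20*k(30, 15/22 + 0/n) = -20*(5 + 30) = -20*35 = -700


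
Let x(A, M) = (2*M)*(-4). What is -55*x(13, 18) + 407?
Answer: 8327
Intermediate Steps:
x(A, M) = -8*M
-55*x(13, 18) + 407 = -(-440)*18 + 407 = -55*(-144) + 407 = 7920 + 407 = 8327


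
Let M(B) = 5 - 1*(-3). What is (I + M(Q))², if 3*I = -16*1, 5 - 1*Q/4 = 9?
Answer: 64/9 ≈ 7.1111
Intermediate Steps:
Q = -16 (Q = 20 - 4*9 = 20 - 36 = -16)
I = -16/3 (I = (-16*1)/3 = (⅓)*(-16) = -16/3 ≈ -5.3333)
M(B) = 8 (M(B) = 5 + 3 = 8)
(I + M(Q))² = (-16/3 + 8)² = (8/3)² = 64/9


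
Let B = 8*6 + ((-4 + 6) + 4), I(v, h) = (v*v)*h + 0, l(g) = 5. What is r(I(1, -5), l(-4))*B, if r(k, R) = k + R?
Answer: 0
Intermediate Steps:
I(v, h) = h*v² (I(v, h) = v²*h + 0 = h*v² + 0 = h*v²)
r(k, R) = R + k
B = 54 (B = 48 + (2 + 4) = 48 + 6 = 54)
r(I(1, -5), l(-4))*B = (5 - 5*1²)*54 = (5 - 5*1)*54 = (5 - 5)*54 = 0*54 = 0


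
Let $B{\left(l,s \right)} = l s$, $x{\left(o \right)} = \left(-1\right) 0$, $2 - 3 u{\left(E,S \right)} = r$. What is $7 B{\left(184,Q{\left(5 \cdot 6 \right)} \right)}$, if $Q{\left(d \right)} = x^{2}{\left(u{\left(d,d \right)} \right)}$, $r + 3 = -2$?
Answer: $0$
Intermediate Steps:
$r = -5$ ($r = -3 - 2 = -5$)
$u{\left(E,S \right)} = \frac{7}{3}$ ($u{\left(E,S \right)} = \frac{2}{3} - - \frac{5}{3} = \frac{2}{3} + \frac{5}{3} = \frac{7}{3}$)
$x{\left(o \right)} = 0$
$Q{\left(d \right)} = 0$ ($Q{\left(d \right)} = 0^{2} = 0$)
$7 B{\left(184,Q{\left(5 \cdot 6 \right)} \right)} = 7 \cdot 184 \cdot 0 = 7 \cdot 0 = 0$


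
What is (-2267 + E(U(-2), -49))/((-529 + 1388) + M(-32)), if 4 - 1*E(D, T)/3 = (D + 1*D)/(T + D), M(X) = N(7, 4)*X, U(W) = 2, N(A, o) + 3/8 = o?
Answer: -105973/34921 ≈ -3.0346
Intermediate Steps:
N(A, o) = -3/8 + o
M(X) = 29*X/8 (M(X) = (-3/8 + 4)*X = 29*X/8)
E(D, T) = 12 - 6*D/(D + T) (E(D, T) = 12 - 3*(D + 1*D)/(T + D) = 12 - 3*(D + D)/(D + T) = 12 - 3*2*D/(D + T) = 12 - 6*D/(D + T))
(-2267 + E(U(-2), -49))/((-529 + 1388) + M(-32)) = (-2267 + 6*(2 + 2*(-49))/(2 - 49))/((-529 + 1388) + (29/8)*(-32)) = (-2267 + 6*(2 - 98)/(-47))/(859 - 116) = (-2267 + 6*(-1/47)*(-96))/743 = (-2267 + 576/47)*(1/743) = -105973/47*1/743 = -105973/34921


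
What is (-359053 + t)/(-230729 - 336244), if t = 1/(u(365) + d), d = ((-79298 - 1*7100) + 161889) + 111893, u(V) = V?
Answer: 67411841696/106448613777 ≈ 0.63328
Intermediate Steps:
d = 187384 (d = ((-79298 - 7100) + 161889) + 111893 = (-86398 + 161889) + 111893 = 75491 + 111893 = 187384)
t = 1/187749 (t = 1/(365 + 187384) = 1/187749 ≈ 5.3263e-6)
(-359053 + t)/(-230729 - 336244) = (-359053 + 1/187749)/(-230729 - 336244) = -67411841696/187749/(-566973) = -67411841696/187749*(-1/566973) = 67411841696/106448613777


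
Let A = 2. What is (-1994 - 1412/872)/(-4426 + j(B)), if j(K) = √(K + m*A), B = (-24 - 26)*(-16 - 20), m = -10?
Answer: 320918195/711686288 + 145015*√445/711686288 ≈ 0.45522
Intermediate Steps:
B = 1800 (B = -50*(-36) = 1800)
j(K) = √(-20 + K) (j(K) = √(K - 10*2) = √(K - 20) = √(-20 + K))
(-1994 - 1412/872)/(-4426 + j(B)) = (-1994 - 1412/872)/(-4426 + √(-20 + 1800)) = (-1994 - 1412*1/872)/(-4426 + √1780) = (-1994 - 353/218)/(-4426 + 2*√445) = -435045/(218*(-4426 + 2*√445))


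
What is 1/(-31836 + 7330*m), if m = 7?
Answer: 1/19474 ≈ 5.1351e-5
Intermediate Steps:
1/(-31836 + 7330*m) = 1/(-31836 + 7330*7) = 1/(-31836 + 51310) = 1/19474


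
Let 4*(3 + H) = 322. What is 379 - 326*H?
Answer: -24886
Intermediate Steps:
H = 155/2 (H = -3 + (1/4)*322 = -3 + 161/2 = 155/2 ≈ 77.500)
379 - 326*H = 379 - 326*155/2 = 379 - 25265 = -24886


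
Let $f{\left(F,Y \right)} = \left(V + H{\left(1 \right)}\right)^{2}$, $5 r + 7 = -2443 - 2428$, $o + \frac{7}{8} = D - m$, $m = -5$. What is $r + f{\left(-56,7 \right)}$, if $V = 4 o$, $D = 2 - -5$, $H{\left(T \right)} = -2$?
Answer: $\frac{16613}{20} \approx 830.65$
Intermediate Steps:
$D = 7$ ($D = 2 + 5 = 7$)
$o = \frac{89}{8}$ ($o = - \frac{7}{8} + \left(7 - -5\right) = - \frac{7}{8} + \left(7 + 5\right) = - \frac{7}{8} + 12 = \frac{89}{8} \approx 11.125$)
$V = \frac{89}{2}$ ($V = 4 \cdot \frac{89}{8} = \frac{89}{2} \approx 44.5$)
$r = - \frac{4878}{5}$ ($r = - \frac{7}{5} + \frac{-2443 - 2428}{5} = - \frac{7}{5} + \frac{1}{5} \left(-4871\right) = - \frac{7}{5} - \frac{4871}{5} = - \frac{4878}{5} \approx -975.6$)
$f{\left(F,Y \right)} = \frac{7225}{4}$ ($f{\left(F,Y \right)} = \left(\frac{89}{2} - 2\right)^{2} = \left(\frac{85}{2}\right)^{2} = \frac{7225}{4}$)
$r + f{\left(-56,7 \right)} = - \frac{4878}{5} + \frac{7225}{4} = \frac{16613}{20}$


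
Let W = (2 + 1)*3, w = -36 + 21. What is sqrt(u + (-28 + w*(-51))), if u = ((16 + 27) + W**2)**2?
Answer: sqrt(16113) ≈ 126.94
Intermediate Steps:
w = -15
W = 9 (W = 3*3 = 9)
u = 15376 (u = ((16 + 27) + 9**2)**2 = (43 + 81)**2 = 124**2 = 15376)
sqrt(u + (-28 + w*(-51))) = sqrt(15376 + (-28 - 15*(-51))) = sqrt(15376 + (-28 + 765)) = sqrt(15376 + 737) = sqrt(16113)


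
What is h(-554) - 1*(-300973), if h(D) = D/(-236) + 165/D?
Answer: 4918835236/16343 ≈ 3.0098e+5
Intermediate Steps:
h(D) = 165/D - D/236 (h(D) = D*(-1/236) + 165/D = -D/236 + 165/D = 165/D - D/236)
h(-554) - 1*(-300973) = (165/(-554) - 1/236*(-554)) - 1*(-300973) = (165*(-1/554) + 277/118) + 300973 = (-165/554 + 277/118) + 300973 = 33497/16343 + 300973 = 4918835236/16343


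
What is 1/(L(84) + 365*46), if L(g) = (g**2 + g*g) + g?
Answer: 1/30986 ≈ 3.2273e-5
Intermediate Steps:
L(g) = g + 2*g**2 (L(g) = (g**2 + g**2) + g = 2*g**2 + g = g + 2*g**2)
1/(L(84) + 365*46) = 1/(84*(1 + 2*84) + 365*46) = 1/(84*(1 + 168) + 16790) = 1/(84*169 + 16790) = 1/(14196 + 16790) = 1/30986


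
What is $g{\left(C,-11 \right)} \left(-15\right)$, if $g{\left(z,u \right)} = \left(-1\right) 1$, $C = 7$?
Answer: $15$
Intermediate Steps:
$g{\left(z,u \right)} = -1$
$g{\left(C,-11 \right)} \left(-15\right) = \left(-1\right) \left(-15\right) = 15$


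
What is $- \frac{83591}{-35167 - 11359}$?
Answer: $\frac{83591}{46526} \approx 1.7967$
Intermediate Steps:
$- \frac{83591}{-35167 - 11359} = - \frac{83591}{-46526} = \left(-83591\right) \left(- \frac{1}{46526}\right) = \frac{83591}{46526}$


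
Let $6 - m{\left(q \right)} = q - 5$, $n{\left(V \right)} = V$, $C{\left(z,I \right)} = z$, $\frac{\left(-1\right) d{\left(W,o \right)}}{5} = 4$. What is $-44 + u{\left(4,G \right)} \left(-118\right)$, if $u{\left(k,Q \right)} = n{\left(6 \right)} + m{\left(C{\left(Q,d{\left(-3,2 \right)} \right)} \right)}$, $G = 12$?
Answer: $-634$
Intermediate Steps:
$d{\left(W,o \right)} = -20$ ($d{\left(W,o \right)} = \left(-5\right) 4 = -20$)
$m{\left(q \right)} = 11 - q$ ($m{\left(q \right)} = 6 - \left(q - 5\right) = 6 - \left(-5 + q\right) = 11 - q$)
$u{\left(k,Q \right)} = 17 - Q$ ($u{\left(k,Q \right)} = 6 - \left(-11 + Q\right) = 17 - Q$)
$-44 + u{\left(4,G \right)} \left(-118\right) = -44 + \left(17 - 12\right) \left(-118\right) = -44 + 5 \left(-118\right) = -44 - 590 = -634$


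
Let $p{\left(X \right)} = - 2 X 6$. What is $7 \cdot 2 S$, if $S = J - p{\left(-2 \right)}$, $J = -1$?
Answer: $-350$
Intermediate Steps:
$p{\left(X \right)} = - 12 X$
$S = -25$ ($S = -1 - \left(-12\right) \left(-2\right) = -1 - 24 = -25$)
$7 \cdot 2 S = 7 \cdot 2 \left(-25\right) = 14 \left(-25\right) = -350$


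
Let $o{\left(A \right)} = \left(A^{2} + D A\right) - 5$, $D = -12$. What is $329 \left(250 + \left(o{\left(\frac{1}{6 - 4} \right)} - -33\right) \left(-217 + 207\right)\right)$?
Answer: $\frac{18095}{2} \approx 9047.5$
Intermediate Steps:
$o{\left(A \right)} = -5 + A^{2} - 12 A$ ($o{\left(A \right)} = \left(A^{2} - 12 A\right) - 5 = -5 + A^{2} - 12 A$)
$329 \left(250 + \left(o{\left(\frac{1}{6 - 4} \right)} - -33\right) \left(-217 + 207\right)\right) = 329 \left(250 + \left(\left(-5 + \left(\frac{1}{6 - 4}\right)^{2} - \frac{12}{6 - 4}\right) - -33\right) \left(-217 + 207\right)\right) = 329 \left(250 + \left(\left(-5 + \left(\frac{1}{2}\right)^{2} - \frac{12}{2}\right) + 33\right) \left(-10\right)\right) = 329 \left(250 + \left(\left(-5 + \left(\frac{1}{2}\right)^{2} - 6\right) + 33\right) \left(-10\right)\right) = 329 \left(250 + \left(\left(-5 + \frac{1}{4} - 6\right) + 33\right) \left(-10\right)\right) = 329 \left(250 + \left(- \frac{43}{4} + 33\right) \left(-10\right)\right) = 329 \left(250 + \frac{89}{4} \left(-10\right)\right) = 329 \left(250 - \frac{445}{2}\right) = 329 \cdot \frac{55}{2} = \frac{18095}{2}$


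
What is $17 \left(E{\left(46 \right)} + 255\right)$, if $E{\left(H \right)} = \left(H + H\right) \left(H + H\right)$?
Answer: $148223$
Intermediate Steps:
$E{\left(H \right)} = 4 H^{2}$ ($E{\left(H \right)} = 2 H 2 H = 4 H^{2}$)
$17 \left(E{\left(46 \right)} + 255\right) = 17 \left(4 \cdot 46^{2} + 255\right) = 17 \left(4 \cdot 2116 + 255\right) = 17 \left(8464 + 255\right) = 17 \cdot 8719 = 148223$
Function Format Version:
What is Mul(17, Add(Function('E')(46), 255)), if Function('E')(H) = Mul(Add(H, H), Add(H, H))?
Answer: 148223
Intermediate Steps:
Function('E')(H) = Mul(4, Pow(H, 2)) (Function('E')(H) = Mul(Mul(2, H), Mul(2, H)) = Mul(4, Pow(H, 2)))
Mul(17, Add(Function('E')(46), 255)) = Mul(17, Add(Mul(4, Pow(46, 2)), 255)) = Mul(17, Add(Mul(4, 2116), 255)) = Mul(17, Add(8464, 255)) = Mul(17, 8719) = 148223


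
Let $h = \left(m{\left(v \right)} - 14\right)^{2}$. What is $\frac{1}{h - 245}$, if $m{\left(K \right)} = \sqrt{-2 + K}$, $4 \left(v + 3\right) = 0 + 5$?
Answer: $\frac{4 i}{- 211 i + 56 \sqrt{15}} \approx -0.0092179 + 0.0094751 i$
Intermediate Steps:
$v = - \frac{7}{4}$ ($v = -3 + \frac{0 + 5}{4} = -3 + \frac{1}{4} \cdot 5 = -3 + \frac{5}{4} = - \frac{7}{4} \approx -1.75$)
$h = \left(-14 + \frac{i \sqrt{15}}{2}\right)^{2}$ ($h = \left(\sqrt{-2 - \frac{7}{4}} - 14\right)^{2} = \left(\sqrt{- \frac{15}{4}} - 14\right)^{2} = \left(\frac{i \sqrt{15}}{2} - 14\right)^{2} = \left(-14 + \frac{i \sqrt{15}}{2}\right)^{2} \approx 192.25 - 54.222 i$)
$\frac{1}{h - 245} = \frac{1}{\frac{\left(28 - i \sqrt{15}\right)^{2}}{4} - 245} = \frac{1}{-245 + \frac{\left(28 - i \sqrt{15}\right)^{2}}{4}}$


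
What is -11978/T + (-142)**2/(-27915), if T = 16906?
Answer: -337629227/235965495 ≈ -1.4308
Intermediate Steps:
-11978/T + (-142)**2/(-27915) = -11978/16906 + (-142)**2/(-27915) = -11978*1/16906 + 20164*(-1/27915) = -5989/8453 - 20164/27915 = -337629227/235965495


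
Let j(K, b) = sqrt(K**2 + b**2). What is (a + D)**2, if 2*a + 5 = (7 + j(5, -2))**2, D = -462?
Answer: 729885/4 - 5957*sqrt(29) ≈ 1.5039e+5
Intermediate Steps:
a = -5/2 + (7 + sqrt(29))**2/2 (a = -5/2 + (7 + sqrt(5**2 + (-2)**2))**2/2 = -5/2 + (7 + sqrt(25 + 4))**2/2 = -5/2 + (7 + sqrt(29))**2/2 ≈ 74.196)
(a + D)**2 = ((73/2 + 7*sqrt(29)) - 462)**2 = (-851/2 + 7*sqrt(29))**2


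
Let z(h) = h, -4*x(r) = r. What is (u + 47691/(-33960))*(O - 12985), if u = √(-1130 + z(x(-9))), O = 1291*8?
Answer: 42238329/11320 - 2657*I*√4511/2 ≈ 3731.3 - 89227.0*I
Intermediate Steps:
x(r) = -r/4
O = 10328
u = I*√4511/2 (u = √(-1130 - ¼*(-9)) = √(-1130 + 9/4) = √(-4511/4) = I*√4511/2 ≈ 33.582*I)
(u + 47691/(-33960))*(O - 12985) = (I*√4511/2 + 47691/(-33960))*(10328 - 12985) = (I*√4511/2 + 47691*(-1/33960))*(-2657) = (I*√4511/2 - 15897/11320)*(-2657) = (-15897/11320 + I*√4511/2)*(-2657) = 42238329/11320 - 2657*I*√4511/2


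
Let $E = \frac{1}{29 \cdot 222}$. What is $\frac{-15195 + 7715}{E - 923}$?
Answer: $\frac{48156240}{5942273} \approx 8.104$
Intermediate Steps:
$E = \frac{1}{6438} \approx 0.00015533$
$\frac{-15195 + 7715}{E - 923} = \frac{-15195 + 7715}{\frac{1}{6438} - 923} = - \frac{7480}{- \frac{5942273}{6438}} = \left(-7480\right) \left(- \frac{6438}{5942273}\right) = \frac{48156240}{5942273}$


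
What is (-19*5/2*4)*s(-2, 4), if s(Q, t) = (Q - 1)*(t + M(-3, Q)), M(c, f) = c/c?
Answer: 2850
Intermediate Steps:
M(c, f) = 1
s(Q, t) = (1 + t)*(-1 + Q) (s(Q, t) = (Q - 1)*(t + 1) = (-1 + Q)*(1 + t) = (1 + t)*(-1 + Q))
(-19*5/2*4)*s(-2, 4) = (-19*5/2*4)*(-1 - 2 - 1*4 - 2*4) = (-19*(½)*5*4)*(-1 - 2 - 4 - 8) = -95*4/2*(-15) = -19*10*(-15) = -190*(-15) = 2850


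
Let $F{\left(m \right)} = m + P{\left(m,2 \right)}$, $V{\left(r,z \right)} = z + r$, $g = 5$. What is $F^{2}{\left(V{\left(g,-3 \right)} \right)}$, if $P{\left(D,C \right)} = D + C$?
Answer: $36$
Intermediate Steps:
$V{\left(r,z \right)} = r + z$
$P{\left(D,C \right)} = C + D$
$F{\left(m \right)} = 2 + 2 m$ ($F{\left(m \right)} = m + \left(2 + m\right) = 2 + 2 m$)
$F^{2}{\left(V{\left(g,-3 \right)} \right)} = \left(2 + 2 \left(5 - 3\right)\right)^{2} = \left(2 + 2 \cdot 2\right)^{2} = \left(2 + 4\right)^{2} = 6^{2} = 36$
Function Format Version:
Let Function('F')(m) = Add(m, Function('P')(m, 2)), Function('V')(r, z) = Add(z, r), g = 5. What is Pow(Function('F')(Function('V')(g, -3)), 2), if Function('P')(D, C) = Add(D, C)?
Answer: 36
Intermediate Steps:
Function('V')(r, z) = Add(r, z)
Function('P')(D, C) = Add(C, D)
Function('F')(m) = Add(2, Mul(2, m)) (Function('F')(m) = Add(m, Add(2, m)) = Add(2, Mul(2, m)))
Pow(Function('F')(Function('V')(g, -3)), 2) = Pow(Add(2, Mul(2, Add(5, -3))), 2) = Pow(Add(2, Mul(2, 2)), 2) = Pow(Add(2, 4), 2) = Pow(6, 2) = 36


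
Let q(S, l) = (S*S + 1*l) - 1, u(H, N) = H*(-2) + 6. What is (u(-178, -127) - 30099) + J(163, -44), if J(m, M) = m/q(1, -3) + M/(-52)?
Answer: -1161829/39 ≈ -29791.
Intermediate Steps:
u(H, N) = 6 - 2*H (u(H, N) = -2*H + 6 = 6 - 2*H)
q(S, l) = -1 + l + S**2 (q(S, l) = (S**2 + l) - 1 = (l + S**2) - 1 = -1 + l + S**2)
J(m, M) = -m/3 - M/52 (J(m, M) = m/(-1 - 3 + 1**2) + M/(-52) = m/(-1 - 3 + 1) + M*(-1/52) = m/(-3) - M/52 = m*(-1/3) - M/52 = -m/3 - M/52)
(u(-178, -127) - 30099) + J(163, -44) = ((6 - 2*(-178)) - 30099) + (-1/3*163 - 1/52*(-44)) = ((6 + 356) - 30099) + (-163/3 + 11/13) = (362 - 30099) - 2086/39 = -29737 - 2086/39 = -1161829/39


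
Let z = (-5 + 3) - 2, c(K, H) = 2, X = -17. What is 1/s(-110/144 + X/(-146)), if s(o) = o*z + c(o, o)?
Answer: 1314/6031 ≈ 0.21787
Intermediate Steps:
z = -4 (z = -2 - 2 = -4)
s(o) = 2 - 4*o (s(o) = o*(-4) + 2 = -4*o + 2 = 2 - 4*o)
1/s(-110/144 + X/(-146)) = 1/(2 - 4*(-110/144 - 17/(-146))) = 1/(2 - 4*(-110*1/144 - 17*(-1/146))) = 1/(2 - 4*(-55/72 + 17/146)) = 1/(2 - 4*(-3403/5256)) = 1/(2 + 3403/1314) = 1/(6031/1314) = 1314/6031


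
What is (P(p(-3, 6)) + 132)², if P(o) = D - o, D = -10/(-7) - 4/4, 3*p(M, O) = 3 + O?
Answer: 820836/49 ≈ 16752.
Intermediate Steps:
p(M, O) = 1 + O/3 (p(M, O) = (3 + O)/3 = 1 + O/3)
D = 3/7 (D = -10*(-⅐) - 4*¼ = 10/7 - 1 = 3/7 ≈ 0.42857)
P(o) = 3/7 - o
(P(p(-3, 6)) + 132)² = ((3/7 - (1 + (⅓)*6)) + 132)² = ((3/7 - (1 + 2)) + 132)² = ((3/7 - 1*3) + 132)² = ((3/7 - 3) + 132)² = (-18/7 + 132)² = (906/7)² = 820836/49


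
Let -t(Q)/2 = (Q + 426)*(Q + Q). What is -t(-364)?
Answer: -90272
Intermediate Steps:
t(Q) = -4*Q*(426 + Q) (t(Q) = -2*(Q + 426)*(Q + Q) = -2*(426 + Q)*2*Q = -4*Q*(426 + Q))
-t(-364) = -(-4)*(-364)*(426 - 364) = -(-4)*(-364)*62 = -1*90272 = -90272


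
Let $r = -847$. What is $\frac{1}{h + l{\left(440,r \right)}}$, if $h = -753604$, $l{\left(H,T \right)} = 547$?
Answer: $- \frac{1}{753057} \approx -1.3279 \cdot 10^{-6}$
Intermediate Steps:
$\frac{1}{h + l{\left(440,r \right)}} = \frac{1}{-753604 + 547} = \frac{1}{-753057} = - \frac{1}{753057}$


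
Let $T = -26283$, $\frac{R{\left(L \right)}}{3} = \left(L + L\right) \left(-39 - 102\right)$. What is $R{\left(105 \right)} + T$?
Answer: $-115113$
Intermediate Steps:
$R{\left(L \right)} = - 846 L$ ($R{\left(L \right)} = 3 \left(L + L\right) \left(-39 - 102\right) = 3 \cdot 2 L \left(-141\right) = 3 \left(- 282 L\right) = - 846 L$)
$R{\left(105 \right)} + T = \left(-846\right) 105 - 26283 = -88830 - 26283 = -115113$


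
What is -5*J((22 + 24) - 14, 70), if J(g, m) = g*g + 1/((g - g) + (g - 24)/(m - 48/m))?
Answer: -144573/28 ≈ -5163.3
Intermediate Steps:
J(g, m) = g**2 + (m - 48/m)/(-24 + g) (J(g, m) = g**2 + 1/(0 + (-24 + g)/(m - 48/m)) = g**2 + 1/((-24 + g)/(m - 48/m)) = g**2 + (m - 48/m)/(-24 + g))
-5*J((22 + 24) - 14, 70) = -5*(-48 + 70**2 + 70*((22 + 24) - 14)**3 - 24*70*((22 + 24) - 14)**2)/(70*(-24 + ((22 + 24) - 14))) = -(-48 + 4900 + 70*(46 - 14)**3 - 24*70*(46 - 14)**2)/(14*(-24 + (46 - 14))) = -(-48 + 4900 + 70*32**3 - 24*70*32**2)/(14*(-24 + 32)) = -(-48 + 4900 + 70*32768 - 24*70*1024)/(14*8) = -(-48 + 4900 + 2293760 - 1720320)/(14*8) = -578292/(14*8) = -5*144573/140 = -144573/28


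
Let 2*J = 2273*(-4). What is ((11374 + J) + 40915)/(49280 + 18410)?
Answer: 47743/67690 ≈ 0.70532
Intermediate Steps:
J = -4546 (J = (2273*(-4))/2 = (½)*(-9092) = -4546)
((11374 + J) + 40915)/(49280 + 18410) = ((11374 - 4546) + 40915)/(49280 + 18410) = (6828 + 40915)/67690 = 47743*(1/67690) = 47743/67690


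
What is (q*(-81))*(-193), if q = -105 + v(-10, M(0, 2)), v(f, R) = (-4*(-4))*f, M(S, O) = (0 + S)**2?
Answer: -4142745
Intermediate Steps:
M(S, O) = S**2
v(f, R) = 16*f
q = -265 (q = -105 + 16*(-10) = -105 - 160 = -265)
(q*(-81))*(-193) = -265*(-81)*(-193) = 21465*(-193) = -4142745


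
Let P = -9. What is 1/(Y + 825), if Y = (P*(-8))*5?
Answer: 1/1185 ≈ 0.00084388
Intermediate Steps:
Y = 360 (Y = -9*(-8)*5 = 72*5 = 360)
1/(Y + 825) = 1/(360 + 825) = 1/1185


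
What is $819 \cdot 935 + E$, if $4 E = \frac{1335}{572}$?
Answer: $\frac{1752071655}{2288} \approx 7.6577 \cdot 10^{5}$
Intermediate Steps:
$E = \frac{1335}{2288}$ ($E = \frac{1335 \cdot \frac{1}{572}}{4} = \frac{1}{4} \cdot \frac{1335}{572} = \frac{1335}{2288} \approx 0.58348$)
$819 \cdot 935 + E = 819 \cdot 935 + \frac{1335}{2288} = 765765 + \frac{1335}{2288} = \frac{1752071655}{2288}$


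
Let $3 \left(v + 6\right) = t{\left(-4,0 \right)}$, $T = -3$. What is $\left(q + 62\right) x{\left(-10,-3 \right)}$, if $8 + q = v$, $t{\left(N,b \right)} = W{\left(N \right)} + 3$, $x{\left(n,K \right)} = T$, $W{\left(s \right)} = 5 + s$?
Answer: $-148$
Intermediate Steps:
$x{\left(n,K \right)} = -3$
$t{\left(N,b \right)} = 8 + N$ ($t{\left(N,b \right)} = \left(5 + N\right) + 3 = 8 + N$)
$v = - \frac{14}{3}$ ($v = -6 + \frac{8 - 4}{3} = -6 + \frac{1}{3} \cdot 4 = -6 + \frac{4}{3} = - \frac{14}{3} \approx -4.6667$)
$q = - \frac{38}{3}$ ($q = -8 - \frac{14}{3} = - \frac{38}{3} \approx -12.667$)
$\left(q + 62\right) x{\left(-10,-3 \right)} = \left(- \frac{38}{3} + 62\right) \left(-3\right) = \frac{148}{3} \left(-3\right) = -148$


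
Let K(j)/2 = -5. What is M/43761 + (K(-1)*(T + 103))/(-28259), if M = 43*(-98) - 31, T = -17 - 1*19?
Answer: -30213195/412214033 ≈ -0.073295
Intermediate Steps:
K(j) = -10 (K(j) = 2*(-5) = -10)
T = -36 (T = -17 - 19 = -36)
M = -4245 (M = -4214 - 31 = -4245)
M/43761 + (K(-1)*(T + 103))/(-28259) = -4245/43761 - 10*(-36 + 103)/(-28259) = -4245*1/43761 - 10*67*(-1/28259) = -1415/14587 - 670*(-1/28259) = -1415/14587 + 670/28259 = -30213195/412214033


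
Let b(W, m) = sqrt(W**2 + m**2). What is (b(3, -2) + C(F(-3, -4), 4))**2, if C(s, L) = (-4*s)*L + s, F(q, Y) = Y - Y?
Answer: 13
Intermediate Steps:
F(q, Y) = 0
C(s, L) = s - 4*L*s (C(s, L) = -4*L*s + s = s - 4*L*s)
(b(3, -2) + C(F(-3, -4), 4))**2 = (sqrt(3**2 + (-2)**2) + 0*(1 - 4*4))**2 = (sqrt(9 + 4) + 0*(1 - 16))**2 = (sqrt(13) + 0*(-15))**2 = (sqrt(13) + 0)**2 = (sqrt(13))**2 = 13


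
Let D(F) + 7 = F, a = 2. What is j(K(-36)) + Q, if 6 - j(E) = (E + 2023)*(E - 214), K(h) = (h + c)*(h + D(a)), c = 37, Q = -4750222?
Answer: -4244806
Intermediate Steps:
D(F) = -7 + F
K(h) = (-5 + h)*(37 + h) (K(h) = (h + 37)*(h + (-7 + 2)) = (37 + h)*(h - 5) = (37 + h)*(-5 + h) = (-5 + h)*(37 + h))
j(E) = 6 - (-214 + E)*(2023 + E) (j(E) = 6 - (E + 2023)*(E - 214) = 6 - (2023 + E)*(-214 + E) = 6 - (-214 + E)*(2023 + E))
j(K(-36)) + Q = (432928 - (-185 + (-36)**2 + 32*(-36))**2 - 1809*(-185 + (-36)**2 + 32*(-36))) - 4750222 = (432928 - (-185 + 1296 - 1152)**2 - 1809*(-185 + 1296 - 1152)) - 4750222 = (432928 - 1*(-41)**2 - 1809*(-41)) - 4750222 = (432928 - 1*1681 + 74169) - 4750222 = (432928 - 1681 + 74169) - 4750222 = 505416 - 4750222 = -4244806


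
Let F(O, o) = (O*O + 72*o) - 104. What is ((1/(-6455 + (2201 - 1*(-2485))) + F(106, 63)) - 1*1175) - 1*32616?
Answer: -32059588/1769 ≈ -18123.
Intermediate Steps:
F(O, o) = -104 + O² + 72*o (F(O, o) = (O² + 72*o) - 104 = -104 + O² + 72*o)
((1/(-6455 + (2201 - 1*(-2485))) + F(106, 63)) - 1*1175) - 1*32616 = ((1/(-6455 + (2201 - 1*(-2485))) + (-104 + 106² + 72*63)) - 1*1175) - 1*32616 = ((1/(-6455 + (2201 + 2485)) + (-104 + 11236 + 4536)) - 1175) - 32616 = ((1/(-6455 + 4686) + 15668) - 1175) - 32616 = ((1/(-1769) + 15668) - 1175) - 32616 = ((-1/1769 + 15668) - 1175) - 32616 = (27716691/1769 - 1175) - 32616 = 25638116/1769 - 32616 = -32059588/1769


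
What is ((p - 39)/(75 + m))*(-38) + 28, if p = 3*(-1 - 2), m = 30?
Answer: 1588/35 ≈ 45.371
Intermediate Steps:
p = -9 (p = 3*(-3) = -9)
((p - 39)/(75 + m))*(-38) + 28 = ((-9 - 39)/(75 + 30))*(-38) + 28 = -48/105*(-38) + 28 = -48*1/105*(-38) + 28 = -16/35*(-38) + 28 = 608/35 + 28 = 1588/35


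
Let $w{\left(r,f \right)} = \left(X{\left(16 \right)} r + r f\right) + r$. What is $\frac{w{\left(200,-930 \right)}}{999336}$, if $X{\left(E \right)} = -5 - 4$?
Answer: $- \frac{23450}{124917} \approx -0.18772$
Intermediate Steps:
$X{\left(E \right)} = -9$ ($X{\left(E \right)} = -5 - 4 = -9$)
$w{\left(r,f \right)} = - 8 r + f r$ ($w{\left(r,f \right)} = \left(- 9 r + r f\right) + r = \left(- 9 r + f r\right) + r = - 8 r + f r$)
$\frac{w{\left(200,-930 \right)}}{999336} = \frac{200 \left(-8 - 930\right)}{999336} = 200 \left(-938\right) \frac{1}{999336} = \left(-187600\right) \frac{1}{999336} = - \frac{23450}{124917}$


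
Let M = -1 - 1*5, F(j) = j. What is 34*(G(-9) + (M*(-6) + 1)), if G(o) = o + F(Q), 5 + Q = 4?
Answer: 918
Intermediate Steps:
Q = -1 (Q = -5 + 4 = -1)
M = -6 (M = -1 - 5 = -6)
G(o) = -1 + o (G(o) = o - 1 = -1 + o)
34*(G(-9) + (M*(-6) + 1)) = 34*((-1 - 9) + (-6*(-6) + 1)) = 34*(-10 + (36 + 1)) = 34*(-10 + 37) = 34*27 = 918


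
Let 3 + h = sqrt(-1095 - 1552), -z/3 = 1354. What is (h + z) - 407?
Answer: -4472 + I*sqrt(2647) ≈ -4472.0 + 51.449*I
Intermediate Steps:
z = -4062 (z = -3*1354 = -4062)
h = -3 + I*sqrt(2647) (h = -3 + sqrt(-1095 - 1552) = -3 + sqrt(-2647) = -3 + I*sqrt(2647) ≈ -3.0 + 51.449*I)
(h + z) - 407 = ((-3 + I*sqrt(2647)) - 4062) - 407 = (-4065 + I*sqrt(2647)) - 407 = -4472 + I*sqrt(2647)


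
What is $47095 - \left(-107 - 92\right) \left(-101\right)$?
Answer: $26996$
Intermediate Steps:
$47095 - \left(-107 - 92\right) \left(-101\right) = 47095 - \left(-199\right) \left(-101\right) = 47095 - 20099 = 26996$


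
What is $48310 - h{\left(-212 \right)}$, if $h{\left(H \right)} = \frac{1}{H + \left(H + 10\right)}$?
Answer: $\frac{20000341}{414} \approx 48310.0$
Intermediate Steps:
$h{\left(H \right)} = \frac{1}{10 + 2 H}$ ($h{\left(H \right)} = \frac{1}{H + \left(10 + H\right)} = \frac{1}{10 + 2 H}$)
$48310 - h{\left(-212 \right)} = 48310 - \frac{1}{2 \left(5 - 212\right)} = 48310 - \frac{1}{2 \left(-207\right)} = 48310 - \frac{1}{2} \left(- \frac{1}{207}\right) = 48310 - - \frac{1}{414} = 48310 + \frac{1}{414} = \frac{20000341}{414}$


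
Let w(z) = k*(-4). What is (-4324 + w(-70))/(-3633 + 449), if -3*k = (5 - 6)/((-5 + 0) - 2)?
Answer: 5675/4179 ≈ 1.3580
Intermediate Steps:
k = -1/21 (k = -(5 - 6)/(3*((-5 + 0) - 2)) = -(-1)/(3*(-5 - 2)) = -(-1)/(3*(-7)) = -(-1)*(-1)/(3*7) = -⅓*⅐ = -1/21 ≈ -0.047619)
w(z) = 4/21 (w(z) = -1/21*(-4) = 4/21)
(-4324 + w(-70))/(-3633 + 449) = (-4324 + 4/21)/(-3633 + 449) = -90800/21/(-3184) = -90800/21*(-1/3184) = 5675/4179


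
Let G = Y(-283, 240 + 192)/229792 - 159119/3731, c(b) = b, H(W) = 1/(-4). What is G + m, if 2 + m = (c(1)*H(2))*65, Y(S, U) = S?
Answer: -52212038745/857353952 ≈ -60.899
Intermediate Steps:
H(W) = -1/4
m = -73/4 (m = -2 + (1*(-1/4))*65 = -2 - 1/4*65 = -2 - 65/4 = -73/4 ≈ -18.250)
G = -36565329121/857353952 (G = -283/229792 - 159119/3731 = -36565329121/857353952 ≈ -42.649)
G + m = -36565329121/857353952 - 73/4 = -52212038745/857353952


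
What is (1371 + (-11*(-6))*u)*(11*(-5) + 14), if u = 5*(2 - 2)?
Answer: -56211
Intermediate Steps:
u = 0 (u = 5*0 = 0)
(1371 + (-11*(-6))*u)*(11*(-5) + 14) = (1371 - 11*(-6)*0)*(11*(-5) + 14) = (1371 + 66*0)*(-55 + 14) = (1371 + 0)*(-41) = 1371*(-41) = -56211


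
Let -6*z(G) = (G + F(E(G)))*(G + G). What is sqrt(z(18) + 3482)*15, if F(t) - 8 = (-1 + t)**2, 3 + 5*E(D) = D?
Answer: 15*sqrt(3302) ≈ 861.95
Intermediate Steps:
E(D) = -3/5 + D/5
F(t) = 8 + (-1 + t)**2
z(G) = -G*(8 + G + (-8/5 + G/5)**2)/3 (z(G) = -(G + (8 + (-1 + (-3/5 + G/5))**2))*(G + G)/6 = -(G + (8 + (-8/5 + G/5)**2))*2*G/6 = -(8 + G + (-8/5 + G/5)**2)*2*G/6 = -G*(8 + G + (-8/5 + G/5)**2)/3)
sqrt(z(18) + 3482)*15 = sqrt((1/75)*18*(-264 - 1*18**2 - 9*18) + 3482)*15 = sqrt((1/75)*18*(-264 - 1*324 - 162) + 3482)*15 = sqrt((1/75)*18*(-264 - 324 - 162) + 3482)*15 = sqrt((1/75)*18*(-750) + 3482)*15 = sqrt(-180 + 3482)*15 = sqrt(3302)*15 = 15*sqrt(3302)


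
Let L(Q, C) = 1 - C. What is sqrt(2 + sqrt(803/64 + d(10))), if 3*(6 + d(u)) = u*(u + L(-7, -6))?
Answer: sqrt(288 + 6*sqrt(36411))/12 ≈ 3.1545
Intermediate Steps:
d(u) = -6 + u*(7 + u)/3 (d(u) = -6 + (u*(u + (1 - 1*(-6))))/3 = -6 + (u*(u + (1 + 6)))/3 = -6 + (u*(u + 7))/3 = -6 + (u*(7 + u))/3 = -6 + u*(7 + u)/3)
sqrt(2 + sqrt(803/64 + d(10))) = sqrt(2 + sqrt(803/64 + (-6 + (1/3)*10**2 + (7/3)*10))) = sqrt(2 + sqrt(803*(1/64) + (-6 + (1/3)*100 + 70/3))) = sqrt(2 + sqrt(803/64 + (-6 + 100/3 + 70/3))) = sqrt(2 + sqrt(803/64 + 152/3)) = sqrt(2 + sqrt(12137/192)) = sqrt(2 + sqrt(36411)/24)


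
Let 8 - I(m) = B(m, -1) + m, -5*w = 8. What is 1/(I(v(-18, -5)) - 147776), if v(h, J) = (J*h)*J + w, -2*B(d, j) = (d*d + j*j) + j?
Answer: -25/1133628 ≈ -2.2053e-5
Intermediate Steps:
B(d, j) = -j/2 - d**2/2 - j**2/2 (B(d, j) = -((d*d + j*j) + j)/2 = -((d**2 + j**2) + j)/2 = -(j + d**2 + j**2)/2 = -j/2 - d**2/2 - j**2/2)
w = -8/5 (w = -1/5*8 = -8/5 ≈ -1.6000)
v(h, J) = -8/5 + h*J**2 (v(h, J) = (J*h)*J - 8/5 = h*J**2 - 8/5 = -8/5 + h*J**2)
I(m) = 8 + m**2/2 - m (I(m) = 8 - ((-1/2*(-1) - m**2/2 - 1/2*(-1)**2) + m) = 8 - ((1/2 - m**2/2 - 1/2*1) + m) = 8 - ((1/2 - m**2/2 - 1/2) + m) = 8 - (-m**2/2 + m) = 8 - (m - m**2/2) = 8 + (m**2/2 - m) = 8 + m**2/2 - m)
1/(I(v(-18, -5)) - 147776) = 1/((8 + (-8/5 - 18*(-5)**2)**2/2 - (-8/5 - 18*(-5)**2)) - 147776) = 1/((8 + (-8/5 - 18*25)**2/2 - (-8/5 - 18*25)) - 147776) = 1/((8 + (-8/5 - 450)**2/2 - (-8/5 - 450)) - 147776) = 1/((8 + (-2258/5)**2/2 - 1*(-2258/5)) - 147776) = 1/((8 + (1/2)*(5098564/25) + 2258/5) - 147776) = 1/((8 + 2549282/25 + 2258/5) - 147776) = 1/(2560772/25 - 147776) = 1/(-1133628/25) = -25/1133628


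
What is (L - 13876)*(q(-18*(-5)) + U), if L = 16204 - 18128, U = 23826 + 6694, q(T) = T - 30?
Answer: -483164000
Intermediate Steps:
q(T) = -30 + T
U = 30520
L = -1924
(L - 13876)*(q(-18*(-5)) + U) = (-1924 - 13876)*((-30 - 18*(-5)) + 30520) = -15800*((-30 + 90) + 30520) = -15800*(60 + 30520) = -15800*30580 = -483164000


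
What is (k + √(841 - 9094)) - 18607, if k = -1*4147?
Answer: -22754 + 3*I*√917 ≈ -22754.0 + 90.846*I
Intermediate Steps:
k = -4147
(k + √(841 - 9094)) - 18607 = (-4147 + √(841 - 9094)) - 18607 = (-4147 + √(-8253)) - 18607 = (-4147 + 3*I*√917) - 18607 = -22754 + 3*I*√917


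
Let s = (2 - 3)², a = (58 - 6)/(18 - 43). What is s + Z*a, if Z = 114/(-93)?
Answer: 2751/775 ≈ 3.5497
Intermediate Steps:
Z = -38/31 (Z = 114*(-1/93) = -38/31 ≈ -1.2258)
a = -52/25 (a = 52/(-25) = 52*(-1/25) = -52/25 ≈ -2.0800)
s = 1 (s = (-1)² = 1)
s + Z*a = 1 - 38/31*(-52/25) = 1 + 1976/775 = 2751/775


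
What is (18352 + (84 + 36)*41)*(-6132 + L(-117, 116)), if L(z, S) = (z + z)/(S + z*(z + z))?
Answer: -1961753291112/13747 ≈ -1.4270e+8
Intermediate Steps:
L(z, S) = 2*z/(S + 2*z²) (L(z, S) = (2*z)/(S + z*(2*z)) = (2*z)/(S + 2*z²) = 2*z/(S + 2*z²))
(18352 + (84 + 36)*41)*(-6132 + L(-117, 116)) = (18352 + (84 + 36)*41)*(-6132 + 2*(-117)/(116 + 2*(-117)²)) = (18352 + 120*41)*(-6132 + 2*(-117)/(116 + 2*13689)) = (18352 + 4920)*(-6132 + 2*(-117)/(116 + 27378)) = 23272*(-6132 + 2*(-117)/27494) = 23272*(-6132 + 2*(-117)*(1/27494)) = 23272*(-6132 - 117/13747) = 23272*(-84296721/13747) = -1961753291112/13747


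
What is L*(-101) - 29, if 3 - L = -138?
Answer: -14270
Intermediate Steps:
L = 141 (L = 3 - 1*(-138) = 3 + 138 = 141)
L*(-101) - 29 = 141*(-101) - 29 = -14241 - 29 = -14270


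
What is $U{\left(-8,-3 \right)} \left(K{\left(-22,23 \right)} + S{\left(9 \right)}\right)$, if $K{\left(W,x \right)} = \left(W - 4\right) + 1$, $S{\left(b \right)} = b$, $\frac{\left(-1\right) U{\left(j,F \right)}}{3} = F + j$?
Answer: $-528$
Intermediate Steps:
$U{\left(j,F \right)} = - 3 F - 3 j$ ($U{\left(j,F \right)} = - 3 \left(F + j\right) = - 3 F - 3 j$)
$K{\left(W,x \right)} = -3 + W$ ($K{\left(W,x \right)} = \left(-4 + W\right) + 1 = -3 + W$)
$U{\left(-8,-3 \right)} \left(K{\left(-22,23 \right)} + S{\left(9 \right)}\right) = \left(\left(-3\right) \left(-3\right) - -24\right) \left(\left(-3 - 22\right) + 9\right) = \left(9 + 24\right) \left(-25 + 9\right) = 33 \left(-16\right) = -528$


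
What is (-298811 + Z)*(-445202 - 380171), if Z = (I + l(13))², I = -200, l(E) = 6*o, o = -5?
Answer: 202968299803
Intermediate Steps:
l(E) = -30 (l(E) = 6*(-5) = -30)
Z = 52900 (Z = (-200 - 30)² = (-230)² = 52900)
(-298811 + Z)*(-445202 - 380171) = (-298811 + 52900)*(-445202 - 380171) = -245911*(-825373) = 202968299803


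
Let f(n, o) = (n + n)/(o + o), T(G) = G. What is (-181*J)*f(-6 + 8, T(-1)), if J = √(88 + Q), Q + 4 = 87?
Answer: 1086*√19 ≈ 4733.8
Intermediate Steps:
Q = 83 (Q = -4 + 87 = 83)
f(n, o) = n/o (f(n, o) = (2*n)/((2*o)) = (2*n)*(1/(2*o)) = n/o)
J = 3*√19 (J = √(88 + 83) = √171 = 3*√19 ≈ 13.077)
(-181*J)*f(-6 + 8, T(-1)) = (-543*√19)*((-6 + 8)/(-1)) = (-543*√19)*(2*(-1)) = -543*√19*(-2) = 1086*√19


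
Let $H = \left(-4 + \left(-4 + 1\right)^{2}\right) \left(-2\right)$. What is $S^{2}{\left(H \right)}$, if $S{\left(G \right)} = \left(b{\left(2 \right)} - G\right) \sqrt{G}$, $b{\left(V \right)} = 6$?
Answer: $-2560$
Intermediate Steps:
$H = -10$ ($H = \left(-4 + \left(-3\right)^{2}\right) \left(-2\right) = \left(-4 + 9\right) \left(-2\right) = 5 \left(-2\right) = -10$)
$S{\left(G \right)} = \sqrt{G} \left(6 - G\right)$ ($S{\left(G \right)} = \left(6 - G\right) \sqrt{G} = \sqrt{G} \left(6 - G\right)$)
$S^{2}{\left(H \right)} = \left(\sqrt{-10} \left(6 - -10\right)\right)^{2} = \left(i \sqrt{10} \left(6 + 10\right)\right)^{2} = \left(i \sqrt{10} \cdot 16\right)^{2} = \left(16 i \sqrt{10}\right)^{2} = -2560$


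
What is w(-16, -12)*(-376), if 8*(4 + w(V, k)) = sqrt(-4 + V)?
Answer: 1504 - 94*I*sqrt(5) ≈ 1504.0 - 210.19*I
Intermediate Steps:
w(V, k) = -4 + sqrt(-4 + V)/8
w(-16, -12)*(-376) = (-4 + sqrt(-4 - 16)/8)*(-376) = (-4 + sqrt(-20)/8)*(-376) = (-4 + (2*I*sqrt(5))/8)*(-376) = (-4 + I*sqrt(5)/4)*(-376) = 1504 - 94*I*sqrt(5)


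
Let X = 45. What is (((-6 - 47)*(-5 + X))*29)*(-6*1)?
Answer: 368880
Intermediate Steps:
(((-6 - 47)*(-5 + X))*29)*(-6*1) = (((-6 - 47)*(-5 + 45))*29)*(-6*1) = (-53*40*29)*(-6) = -2120*29*(-6) = -61480*(-6) = 368880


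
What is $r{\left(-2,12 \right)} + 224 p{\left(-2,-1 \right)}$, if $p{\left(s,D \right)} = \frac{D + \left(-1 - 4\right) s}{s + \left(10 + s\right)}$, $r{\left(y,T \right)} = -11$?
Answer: $325$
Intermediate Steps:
$p{\left(s,D \right)} = \frac{D - 5 s}{10 + 2 s}$
$r{\left(-2,12 \right)} + 224 p{\left(-2,-1 \right)} = -11 + 224 \frac{-1 - -10}{2 \left(5 - 2\right)} = -11 + 224 \frac{-1 + 10}{2 \cdot 3} = -11 + 224 \cdot \frac{1}{2} \cdot \frac{1}{3} \cdot 9 = -11 + 224 \cdot \frac{3}{2} = -11 + 336 = 325$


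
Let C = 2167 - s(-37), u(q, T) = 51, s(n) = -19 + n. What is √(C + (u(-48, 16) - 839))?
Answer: √1435 ≈ 37.881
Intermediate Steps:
C = 2223 (C = 2167 - (-19 - 37) = 2167 - 1*(-56) = 2167 + 56 = 2223)
√(C + (u(-48, 16) - 839)) = √(2223 + (51 - 839)) = √(2223 - 788) = √1435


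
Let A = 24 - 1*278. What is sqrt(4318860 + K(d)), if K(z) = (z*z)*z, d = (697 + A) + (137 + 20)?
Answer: 62*sqrt(57315) ≈ 14843.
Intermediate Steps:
A = -254 (A = 24 - 278 = -254)
d = 600 (d = (697 - 254) + (137 + 20) = 443 + 157 = 600)
K(z) = z**3 (K(z) = z**2*z = z**3)
sqrt(4318860 + K(d)) = sqrt(4318860 + 600**3) = sqrt(4318860 + 216000000) = sqrt(220318860) = 62*sqrt(57315)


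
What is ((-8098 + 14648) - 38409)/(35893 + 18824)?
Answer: -31859/54717 ≈ -0.58225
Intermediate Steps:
((-8098 + 14648) - 38409)/(35893 + 18824) = (6550 - 38409)/54717 = -31859*1/54717 = -31859/54717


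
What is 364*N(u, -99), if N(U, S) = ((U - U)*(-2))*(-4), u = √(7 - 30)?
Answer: 0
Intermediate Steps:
u = I*√23 (u = √(-23) = I*√23 ≈ 4.7958*I)
N(U, S) = 0 (N(U, S) = (0*(-2))*(-4) = 0*(-4) = 0)
364*N(u, -99) = 364*0 = 0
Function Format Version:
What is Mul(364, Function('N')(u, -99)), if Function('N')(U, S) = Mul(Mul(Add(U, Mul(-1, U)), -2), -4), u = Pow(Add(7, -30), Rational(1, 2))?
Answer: 0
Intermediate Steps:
u = Mul(I, Pow(23, Rational(1, 2))) (u = Pow(-23, Rational(1, 2)) = Mul(I, Pow(23, Rational(1, 2))) ≈ Mul(4.7958, I))
Function('N')(U, S) = 0 (Function('N')(U, S) = Mul(Mul(0, -2), -4) = Mul(0, -4) = 0)
Mul(364, Function('N')(u, -99)) = Mul(364, 0) = 0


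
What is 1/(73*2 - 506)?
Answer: -1/360 ≈ -0.0027778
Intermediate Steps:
1/(73*2 - 506) = 1/(146 - 506) = 1/(-360) = -1/360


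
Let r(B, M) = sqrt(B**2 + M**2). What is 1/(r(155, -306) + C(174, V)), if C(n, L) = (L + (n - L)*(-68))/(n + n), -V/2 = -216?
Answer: -43442/96708897 + 841*sqrt(117661)/96708897 ≈ 0.0025337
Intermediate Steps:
V = 432 (V = -2*(-216) = 432)
C(n, L) = (-68*n + 69*L)/(2*n) (C(n, L) = (L + (-68*n + 68*L))/((2*n)) = (-68*n + 69*L)*(1/(2*n)) = (-68*n + 69*L)/(2*n))
1/(r(155, -306) + C(174, V)) = 1/(sqrt(155**2 + (-306)**2) + (-34 + (69/2)*432/174)) = 1/(sqrt(24025 + 93636) + (-34 + (69/2)*432*(1/174))) = 1/(sqrt(117661) + (-34 + 2484/29)) = 1/(sqrt(117661) + 1498/29) = 1/(1498/29 + sqrt(117661))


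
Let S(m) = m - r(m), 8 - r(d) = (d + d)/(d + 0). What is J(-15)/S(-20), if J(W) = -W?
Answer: -15/26 ≈ -0.57692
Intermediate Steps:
r(d) = 6 (r(d) = 8 - (d + d)/(d + 0) = 8 - 2*d/d = 8 - 1*2 = 8 - 2 = 6)
S(m) = -6 + m (S(m) = m - 1*6 = m - 6 = -6 + m)
J(-15)/S(-20) = (-1*(-15))/(-6 - 20) = 15/(-26) = 15*(-1/26) = -15/26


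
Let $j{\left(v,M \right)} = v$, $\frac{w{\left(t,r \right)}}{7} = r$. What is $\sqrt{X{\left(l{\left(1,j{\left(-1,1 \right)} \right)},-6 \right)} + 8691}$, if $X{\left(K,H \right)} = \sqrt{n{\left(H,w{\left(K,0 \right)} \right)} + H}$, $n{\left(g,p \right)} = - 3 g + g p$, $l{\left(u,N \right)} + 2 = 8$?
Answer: $\sqrt{8691 + 2 \sqrt{3}} \approx 93.244$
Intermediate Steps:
$w{\left(t,r \right)} = 7 r$
$l{\left(u,N \right)} = 6$ ($l{\left(u,N \right)} = -2 + 8 = 6$)
$X{\left(K,H \right)} = \sqrt{2} \sqrt{- H}$ ($X{\left(K,H \right)} = \sqrt{H \left(-3 + 7 \cdot 0\right) + H} = \sqrt{H \left(-3 + 0\right) + H} = \sqrt{H \left(-3\right) + H} = \sqrt{- 3 H + H} = \sqrt{- 2 H} = \sqrt{2} \sqrt{- H}$)
$\sqrt{X{\left(l{\left(1,j{\left(-1,1 \right)} \right)},-6 \right)} + 8691} = \sqrt{\sqrt{2} \sqrt{\left(-1\right) \left(-6\right)} + 8691} = \sqrt{\sqrt{2} \sqrt{6} + 8691} = \sqrt{2 \sqrt{3} + 8691} = \sqrt{8691 + 2 \sqrt{3}}$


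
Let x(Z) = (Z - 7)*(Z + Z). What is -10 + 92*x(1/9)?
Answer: -12218/81 ≈ -150.84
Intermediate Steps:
x(Z) = 2*Z*(-7 + Z) (x(Z) = (-7 + Z)*(2*Z) = 2*Z*(-7 + Z))
-10 + 92*x(1/9) = -10 + 92*(2*(-7 + 1/9)/9) = -10 + 92*(2*(1/9)*(-7 + 1/9)) = -10 + 92*(2*(1/9)*(-62/9)) = -10 + 92*(-124/81) = -10 - 11408/81 = -12218/81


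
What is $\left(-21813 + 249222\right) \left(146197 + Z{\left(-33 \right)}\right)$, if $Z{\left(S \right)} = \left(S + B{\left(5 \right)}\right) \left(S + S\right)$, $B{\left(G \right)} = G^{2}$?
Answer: $33366585525$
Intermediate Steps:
$Z{\left(S \right)} = 2 S \left(25 + S\right)$ ($Z{\left(S \right)} = \left(S + 5^{2}\right) \left(S + S\right) = \left(S + 25\right) 2 S = \left(25 + S\right) 2 S = 2 S \left(25 + S\right)$)
$\left(-21813 + 249222\right) \left(146197 + Z{\left(-33 \right)}\right) = \left(-21813 + 249222\right) \left(146197 + 2 \left(-33\right) \left(25 - 33\right)\right) = 227409 \left(146197 + 2 \left(-33\right) \left(-8\right)\right) = 227409 \left(146197 + 528\right) = 227409 \cdot 146725 = 33366585525$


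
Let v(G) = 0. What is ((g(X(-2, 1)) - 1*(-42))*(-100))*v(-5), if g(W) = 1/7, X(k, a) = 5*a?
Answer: 0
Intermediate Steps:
g(W) = ⅐
((g(X(-2, 1)) - 1*(-42))*(-100))*v(-5) = ((⅐ - 1*(-42))*(-100))*0 = ((⅐ + 42)*(-100))*0 = ((295/7)*(-100))*0 = -29500/7*0 = 0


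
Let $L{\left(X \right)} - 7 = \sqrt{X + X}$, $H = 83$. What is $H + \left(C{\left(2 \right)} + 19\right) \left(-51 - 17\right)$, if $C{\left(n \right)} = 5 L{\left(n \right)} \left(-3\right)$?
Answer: $7971$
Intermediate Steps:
$L{\left(X \right)} = 7 + \sqrt{2} \sqrt{X}$ ($L{\left(X \right)} = 7 + \sqrt{X + X} = 7 + \sqrt{2 X} = 7 + \sqrt{2} \sqrt{X}$)
$C{\left(n \right)} = -105 - 15 \sqrt{2} \sqrt{n}$ ($C{\left(n \right)} = 5 \left(7 + \sqrt{2} \sqrt{n}\right) \left(-3\right) = \left(35 + 5 \sqrt{2} \sqrt{n}\right) \left(-3\right) = -105 - 15 \sqrt{2} \sqrt{n}$)
$H + \left(C{\left(2 \right)} + 19\right) \left(-51 - 17\right) = 83 + \left(\left(-105 - 15 \sqrt{2} \sqrt{2}\right) + 19\right) \left(-51 - 17\right) = 83 + \left(\left(-105 - 30\right) + 19\right) \left(-68\right) = 83 + \left(-135 + 19\right) \left(-68\right) = 83 - -7888 = 83 + 7888 = 7971$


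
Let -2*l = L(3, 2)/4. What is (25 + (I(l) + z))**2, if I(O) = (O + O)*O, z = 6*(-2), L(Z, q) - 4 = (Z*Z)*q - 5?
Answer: 497025/1024 ≈ 485.38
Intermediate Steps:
L(Z, q) = -1 + q*Z**2 (L(Z, q) = 4 + ((Z*Z)*q - 5) = 4 + (Z**2*q - 5) = 4 + (q*Z**2 - 5) = 4 + (-5 + q*Z**2) = -1 + q*Z**2)
l = -17/8 (l = -(-1 + 2*3**2)/(2*4) = -(-1 + 2*9)/(2*4) = -(-1 + 18)/(2*4) = -17/(2*4) = -1/2*17/4 = -17/8 ≈ -2.1250)
z = -12
I(O) = 2*O**2 (I(O) = (2*O)*O = 2*O**2)
(25 + (I(l) + z))**2 = (25 + (2*(-17/8)**2 - 12))**2 = (25 + (2*(289/64) - 12))**2 = (25 + (289/32 - 12))**2 = (25 - 95/32)**2 = (705/32)**2 = 497025/1024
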